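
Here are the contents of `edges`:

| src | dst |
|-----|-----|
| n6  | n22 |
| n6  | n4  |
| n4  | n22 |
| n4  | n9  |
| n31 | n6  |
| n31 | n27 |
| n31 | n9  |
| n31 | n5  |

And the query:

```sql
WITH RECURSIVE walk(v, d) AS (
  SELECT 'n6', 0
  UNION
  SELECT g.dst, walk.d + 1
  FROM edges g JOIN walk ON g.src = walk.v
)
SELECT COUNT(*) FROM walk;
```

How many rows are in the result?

5

Base: (n6, d=0).
Iteration 1: edges from {n6} -> (n22, d=1), (n4, d=1).
Iteration 2: edges from {n22,n4} -> (n22, d=2), (n9, d=2).
Iteration 3: no outgoing edges from {n22,n9}; recursion stops.
Total rows emitted: 5.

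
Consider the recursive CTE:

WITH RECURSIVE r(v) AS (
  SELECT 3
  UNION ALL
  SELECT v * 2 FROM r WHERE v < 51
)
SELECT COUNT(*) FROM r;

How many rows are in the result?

Base: v=3.
Iteration 1: 3 < 51 holds -> v = 3 * 2 = 6.
Iteration 2: 6 < 51 holds -> v = 6 * 2 = 12.
Iteration 3: 12 < 51 holds -> v = 12 * 2 = 24.
Iteration 4: 24 < 51 holds -> v = 24 * 2 = 48.
Iteration 5: 48 < 51 holds -> v = 48 * 2 = 96.
Iteration 6: 96 < 51 fails; recursion stops.
Total rows emitted: 6.

6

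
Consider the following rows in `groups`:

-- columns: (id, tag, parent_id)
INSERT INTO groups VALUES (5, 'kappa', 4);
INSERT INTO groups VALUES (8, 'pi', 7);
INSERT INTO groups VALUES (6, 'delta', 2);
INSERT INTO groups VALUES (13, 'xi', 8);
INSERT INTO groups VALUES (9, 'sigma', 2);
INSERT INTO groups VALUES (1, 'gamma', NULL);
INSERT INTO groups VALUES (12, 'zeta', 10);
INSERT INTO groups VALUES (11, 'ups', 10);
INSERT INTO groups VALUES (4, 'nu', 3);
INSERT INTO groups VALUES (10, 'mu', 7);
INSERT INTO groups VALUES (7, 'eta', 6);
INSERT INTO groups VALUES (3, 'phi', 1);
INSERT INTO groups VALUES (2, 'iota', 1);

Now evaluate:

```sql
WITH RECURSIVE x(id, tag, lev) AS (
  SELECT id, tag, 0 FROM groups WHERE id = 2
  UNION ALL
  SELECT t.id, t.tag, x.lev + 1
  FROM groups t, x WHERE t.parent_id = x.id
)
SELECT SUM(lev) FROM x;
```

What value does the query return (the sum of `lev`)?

Base: id=2 (iota) at lev 0.
Iteration 1: rows with parent_id in {2} -> delta (id 6, lev 1), sigma (id 9, lev 1).
Iteration 2: rows with parent_id in {6,9} -> eta (id 7, lev 2).
Iteration 3: rows with parent_id in {7} -> pi (id 8, lev 3), mu (id 10, lev 3).
Iteration 4: rows with parent_id in {8,10} -> ups (id 11, lev 4), zeta (id 12, lev 4), xi (id 13, lev 4).
Iteration 5: no rows with parent_id in {11,12,13}; recursion stops.
SUM(lev) = 0 + 1 + 1 + 2 + 3 + 3 + 4 + 4 + 4 = 22.

22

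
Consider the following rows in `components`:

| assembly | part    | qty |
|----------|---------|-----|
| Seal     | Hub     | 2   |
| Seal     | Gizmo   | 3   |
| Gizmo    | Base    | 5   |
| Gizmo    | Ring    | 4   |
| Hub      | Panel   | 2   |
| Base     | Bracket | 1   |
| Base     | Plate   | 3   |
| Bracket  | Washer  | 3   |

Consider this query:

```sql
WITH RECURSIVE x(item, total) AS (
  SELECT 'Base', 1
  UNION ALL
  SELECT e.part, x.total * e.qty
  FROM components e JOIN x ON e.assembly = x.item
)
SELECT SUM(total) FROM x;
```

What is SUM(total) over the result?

Base: (Base, total=1).
Iteration 1: components of {Base} -> Bracket = 1*1 = 1, Plate = 1*3 = 3.
Iteration 2: components of {Bracket,Plate} -> Washer = 1*3 = 3.
Iteration 3: no further components; recursion stops.
SUM(total) = 1 + 1 + 3 + 3 = 8.

8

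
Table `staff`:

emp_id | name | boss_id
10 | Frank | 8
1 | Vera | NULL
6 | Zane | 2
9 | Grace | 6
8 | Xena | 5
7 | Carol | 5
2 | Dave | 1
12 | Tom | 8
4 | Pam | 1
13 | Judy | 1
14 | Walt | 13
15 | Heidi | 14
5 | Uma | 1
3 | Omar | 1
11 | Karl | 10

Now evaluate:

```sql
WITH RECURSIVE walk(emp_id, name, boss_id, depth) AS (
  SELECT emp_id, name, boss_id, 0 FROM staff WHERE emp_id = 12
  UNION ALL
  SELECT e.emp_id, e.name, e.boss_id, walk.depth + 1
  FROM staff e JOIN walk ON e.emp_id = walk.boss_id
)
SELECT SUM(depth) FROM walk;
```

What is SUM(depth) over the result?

Base: emp_id=12 (Tom), boss_id=8, depth 0.
Iteration 1: join on emp_id=8 -> Xena (id 8, boss_id=5, depth 1).
Iteration 2: join on emp_id=5 -> Uma (id 5, boss_id=1, depth 2).
Iteration 3: join on emp_id=1 -> Vera (id 1, boss_id=NULL, depth 3).
Iteration 4: boss_id is NULL; no match; recursion stops.
SUM(depth) = 0 + 1 + 2 + 3 = 6.

6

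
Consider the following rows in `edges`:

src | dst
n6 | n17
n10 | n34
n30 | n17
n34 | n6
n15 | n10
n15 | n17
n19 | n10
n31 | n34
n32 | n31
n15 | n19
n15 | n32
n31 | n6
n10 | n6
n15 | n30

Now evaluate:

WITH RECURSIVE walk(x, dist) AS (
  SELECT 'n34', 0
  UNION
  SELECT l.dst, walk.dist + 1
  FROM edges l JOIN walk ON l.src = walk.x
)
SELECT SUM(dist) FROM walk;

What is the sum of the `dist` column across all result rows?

Base: (n34, dist=0).
Iteration 1: edges from {n34} -> (n6, dist=1).
Iteration 2: edges from {n6} -> (n17, dist=2).
Iteration 3: no outgoing edges from {n17}; recursion stops.
SUM(dist) = 0 + 1 + 2 = 3.

3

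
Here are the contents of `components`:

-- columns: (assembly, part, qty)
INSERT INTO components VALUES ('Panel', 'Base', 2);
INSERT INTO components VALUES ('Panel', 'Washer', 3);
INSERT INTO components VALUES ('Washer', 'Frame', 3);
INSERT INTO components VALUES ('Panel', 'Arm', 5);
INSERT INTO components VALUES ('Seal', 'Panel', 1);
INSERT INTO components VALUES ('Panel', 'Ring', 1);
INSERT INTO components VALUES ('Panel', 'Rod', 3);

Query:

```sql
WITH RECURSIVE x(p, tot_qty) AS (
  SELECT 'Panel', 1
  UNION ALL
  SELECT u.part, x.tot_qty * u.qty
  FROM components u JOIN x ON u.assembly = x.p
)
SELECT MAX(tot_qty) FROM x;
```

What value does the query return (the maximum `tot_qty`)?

Base: (Panel, tot_qty=1).
Iteration 1: components of {Panel} -> Arm = 1*5 = 5, Base = 1*2 = 2, Ring = 1*1 = 1, Rod = 1*3 = 3, Washer = 1*3 = 3.
Iteration 2: components of {Arm,Base,Ring,Rod,Washer} -> Frame = 3*3 = 9.
Iteration 3: no further components; recursion stops.
tot_qty values: 1, 1, 3, 2, 5, 3, 9; the maximum is 9.

9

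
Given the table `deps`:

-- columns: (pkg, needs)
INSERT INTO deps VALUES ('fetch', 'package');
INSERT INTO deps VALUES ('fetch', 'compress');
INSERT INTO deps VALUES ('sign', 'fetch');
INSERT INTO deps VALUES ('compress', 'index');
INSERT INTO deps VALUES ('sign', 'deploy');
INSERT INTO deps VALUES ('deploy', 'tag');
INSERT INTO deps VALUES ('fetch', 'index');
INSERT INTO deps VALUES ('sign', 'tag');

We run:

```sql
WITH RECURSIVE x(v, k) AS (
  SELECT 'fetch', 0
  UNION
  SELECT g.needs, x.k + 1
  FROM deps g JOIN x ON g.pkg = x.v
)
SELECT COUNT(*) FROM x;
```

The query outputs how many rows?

Base: (fetch, k=0).
Iteration 1: edges from {fetch} -> (compress, k=1), (index, k=1), (package, k=1).
Iteration 2: edges from {compress,index,package} -> (index, k=2).
Iteration 3: no outgoing edges from {index}; recursion stops.
Total rows emitted: 5.

5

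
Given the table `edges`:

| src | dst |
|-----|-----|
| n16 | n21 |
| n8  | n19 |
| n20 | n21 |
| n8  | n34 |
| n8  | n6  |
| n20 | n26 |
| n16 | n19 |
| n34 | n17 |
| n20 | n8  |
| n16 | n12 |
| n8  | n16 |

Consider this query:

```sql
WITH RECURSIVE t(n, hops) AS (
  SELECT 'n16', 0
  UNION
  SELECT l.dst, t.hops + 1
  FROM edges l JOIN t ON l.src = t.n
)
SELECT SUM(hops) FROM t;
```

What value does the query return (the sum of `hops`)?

Base: (n16, hops=0).
Iteration 1: edges from {n16} -> (n12, hops=1), (n19, hops=1), (n21, hops=1).
Iteration 2: no outgoing edges from {n12,n19,n21}; recursion stops.
SUM(hops) = 0 + 1 + 1 + 1 = 3.

3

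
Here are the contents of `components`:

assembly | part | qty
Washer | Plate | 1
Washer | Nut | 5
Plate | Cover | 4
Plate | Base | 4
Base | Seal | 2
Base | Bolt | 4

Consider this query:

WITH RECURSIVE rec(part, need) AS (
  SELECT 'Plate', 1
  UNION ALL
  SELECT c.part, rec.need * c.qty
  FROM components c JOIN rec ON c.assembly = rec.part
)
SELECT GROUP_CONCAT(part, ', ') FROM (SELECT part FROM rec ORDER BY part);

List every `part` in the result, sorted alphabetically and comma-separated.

Base: (Plate, need=1).
Iteration 1: components of {Plate} -> Base = 1*4 = 4, Cover = 1*4 = 4.
Iteration 2: components of {Base,Cover} -> Bolt = 4*4 = 16, Seal = 4*2 = 8.
Iteration 3: no further components; recursion stops.

Base, Bolt, Cover, Plate, Seal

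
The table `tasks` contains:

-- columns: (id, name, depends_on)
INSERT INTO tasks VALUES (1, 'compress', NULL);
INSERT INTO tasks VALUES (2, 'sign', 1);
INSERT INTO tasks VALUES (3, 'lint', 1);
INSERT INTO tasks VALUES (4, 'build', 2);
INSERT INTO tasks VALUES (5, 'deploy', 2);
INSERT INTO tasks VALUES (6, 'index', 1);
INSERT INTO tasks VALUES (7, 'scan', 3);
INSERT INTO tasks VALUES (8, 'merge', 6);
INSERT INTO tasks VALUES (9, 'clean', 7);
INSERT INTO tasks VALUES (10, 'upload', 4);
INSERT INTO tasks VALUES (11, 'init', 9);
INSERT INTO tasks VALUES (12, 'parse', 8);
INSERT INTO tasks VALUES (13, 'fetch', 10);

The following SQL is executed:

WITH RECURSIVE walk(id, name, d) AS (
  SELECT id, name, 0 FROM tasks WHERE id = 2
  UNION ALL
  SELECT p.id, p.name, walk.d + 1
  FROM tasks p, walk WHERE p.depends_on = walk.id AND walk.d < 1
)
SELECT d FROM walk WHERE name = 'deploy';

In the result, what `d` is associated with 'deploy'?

1

Base: id=2 (sign) at d 0.
Iteration 1: rows with depends_on in {2} -> build (id 4, d 1), deploy (id 5, d 1).
Iteration 2: d < 1 fails for all current rows; recursion stops.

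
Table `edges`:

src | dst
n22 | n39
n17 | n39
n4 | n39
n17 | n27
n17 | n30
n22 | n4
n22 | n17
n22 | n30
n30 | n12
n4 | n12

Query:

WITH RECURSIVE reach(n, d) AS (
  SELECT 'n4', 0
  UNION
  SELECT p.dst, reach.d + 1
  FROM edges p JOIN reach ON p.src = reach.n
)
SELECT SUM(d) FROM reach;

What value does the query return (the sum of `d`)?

Base: (n4, d=0).
Iteration 1: edges from {n4} -> (n12, d=1), (n39, d=1).
Iteration 2: no outgoing edges from {n12,n39}; recursion stops.
SUM(d) = 0 + 1 + 1 = 2.

2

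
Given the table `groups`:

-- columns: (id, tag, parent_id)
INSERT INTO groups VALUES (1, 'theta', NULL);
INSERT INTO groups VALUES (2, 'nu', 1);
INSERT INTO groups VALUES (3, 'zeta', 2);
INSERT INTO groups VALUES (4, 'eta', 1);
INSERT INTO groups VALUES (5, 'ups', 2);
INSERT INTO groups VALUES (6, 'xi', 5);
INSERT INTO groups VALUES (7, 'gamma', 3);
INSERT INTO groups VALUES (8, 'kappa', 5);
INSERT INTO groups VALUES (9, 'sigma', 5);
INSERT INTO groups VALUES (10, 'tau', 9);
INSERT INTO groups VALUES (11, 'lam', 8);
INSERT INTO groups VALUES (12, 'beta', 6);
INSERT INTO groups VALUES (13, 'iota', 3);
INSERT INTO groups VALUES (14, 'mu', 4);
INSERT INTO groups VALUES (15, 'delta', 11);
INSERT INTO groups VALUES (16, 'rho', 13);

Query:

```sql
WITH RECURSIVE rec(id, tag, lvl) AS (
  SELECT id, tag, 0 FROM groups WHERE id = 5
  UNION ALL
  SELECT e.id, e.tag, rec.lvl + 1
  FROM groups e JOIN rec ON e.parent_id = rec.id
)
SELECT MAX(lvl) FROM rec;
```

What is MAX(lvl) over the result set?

Base: id=5 (ups) at lvl 0.
Iteration 1: rows with parent_id in {5} -> xi (id 6, lvl 1), kappa (id 8, lvl 1), sigma (id 9, lvl 1).
Iteration 2: rows with parent_id in {6,8,9} -> tau (id 10, lvl 2), lam (id 11, lvl 2), beta (id 12, lvl 2).
Iteration 3: rows with parent_id in {10,11,12} -> delta (id 15, lvl 3).
Iteration 4: no rows with parent_id in {15}; recursion stops.
lvl values: 0, 1, 1, 1, 2, 2, 2, 3; the maximum is 3.

3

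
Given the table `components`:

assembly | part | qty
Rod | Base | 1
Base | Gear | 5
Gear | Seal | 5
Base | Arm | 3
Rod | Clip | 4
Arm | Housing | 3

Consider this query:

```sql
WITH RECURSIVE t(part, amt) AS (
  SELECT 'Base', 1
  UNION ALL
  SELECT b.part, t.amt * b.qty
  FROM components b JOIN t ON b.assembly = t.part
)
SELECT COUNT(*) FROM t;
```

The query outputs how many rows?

Base: (Base, amt=1).
Iteration 1: components of {Base} -> Arm = 1*3 = 3, Gear = 1*5 = 5.
Iteration 2: components of {Arm,Gear} -> Housing = 3*3 = 9, Seal = 5*5 = 25.
Iteration 3: no further components; recursion stops.
Total rows emitted: 5.

5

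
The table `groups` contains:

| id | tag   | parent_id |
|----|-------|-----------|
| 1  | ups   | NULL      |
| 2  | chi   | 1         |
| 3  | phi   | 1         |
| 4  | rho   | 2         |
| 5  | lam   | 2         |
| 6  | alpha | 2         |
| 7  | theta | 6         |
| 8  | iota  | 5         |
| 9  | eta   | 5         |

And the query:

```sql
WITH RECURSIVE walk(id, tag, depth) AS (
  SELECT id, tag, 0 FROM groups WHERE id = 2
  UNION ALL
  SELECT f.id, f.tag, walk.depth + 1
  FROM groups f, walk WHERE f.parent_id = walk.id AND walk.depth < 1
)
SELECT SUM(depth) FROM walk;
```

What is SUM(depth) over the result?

Base: id=2 (chi) at depth 0.
Iteration 1: rows with parent_id in {2} -> rho (id 4, depth 1), lam (id 5, depth 1), alpha (id 6, depth 1).
Iteration 2: depth < 1 fails for all current rows; recursion stops.
SUM(depth) = 0 + 1 + 1 + 1 = 3.

3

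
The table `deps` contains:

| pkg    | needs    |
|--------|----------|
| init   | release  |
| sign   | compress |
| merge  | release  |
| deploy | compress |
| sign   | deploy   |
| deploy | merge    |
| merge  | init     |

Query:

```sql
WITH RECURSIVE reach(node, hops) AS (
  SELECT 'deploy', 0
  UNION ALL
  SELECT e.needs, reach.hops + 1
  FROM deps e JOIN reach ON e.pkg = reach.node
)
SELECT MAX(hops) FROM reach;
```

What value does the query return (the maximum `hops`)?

Base: (deploy, hops=0).
Iteration 1: edges from {deploy} -> (compress, hops=1), (merge, hops=1).
Iteration 2: edges from {compress,merge} -> (init, hops=2), (release, hops=2).
Iteration 3: edges from {init,release} -> (release, hops=3).
Iteration 4: no outgoing edges from {release}; recursion stops.
hops values: 0, 1, 1, 2, 2, 3; the maximum is 3.

3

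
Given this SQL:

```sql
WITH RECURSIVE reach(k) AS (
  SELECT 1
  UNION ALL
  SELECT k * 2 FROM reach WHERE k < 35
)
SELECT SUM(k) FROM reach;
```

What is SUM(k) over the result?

Base: k=1.
Iteration 1: 1 < 35 holds -> k = 1 * 2 = 2.
Iteration 2: 2 < 35 holds -> k = 2 * 2 = 4.
Iteration 3: 4 < 35 holds -> k = 4 * 2 = 8.
Iteration 4: 8 < 35 holds -> k = 8 * 2 = 16.
Iteration 5: 16 < 35 holds -> k = 16 * 2 = 32.
Iteration 6: 32 < 35 holds -> k = 32 * 2 = 64.
Iteration 7: 64 < 35 fails; recursion stops.
SUM(k) = 1 + 2 + 4 + 8 + 16 + 32 + 64 = 127.

127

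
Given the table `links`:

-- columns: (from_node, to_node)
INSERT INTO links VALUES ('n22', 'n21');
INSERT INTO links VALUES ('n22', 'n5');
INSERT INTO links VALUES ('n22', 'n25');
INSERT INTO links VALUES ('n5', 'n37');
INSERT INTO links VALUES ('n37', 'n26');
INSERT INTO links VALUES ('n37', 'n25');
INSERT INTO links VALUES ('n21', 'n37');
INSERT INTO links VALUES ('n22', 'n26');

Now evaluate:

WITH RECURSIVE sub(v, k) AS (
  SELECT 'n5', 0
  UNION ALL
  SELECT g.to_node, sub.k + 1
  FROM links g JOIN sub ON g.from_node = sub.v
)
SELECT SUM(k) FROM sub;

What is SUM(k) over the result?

5

Base: (n5, k=0).
Iteration 1: edges from {n5} -> (n37, k=1).
Iteration 2: edges from {n37} -> (n25, k=2), (n26, k=2).
Iteration 3: no outgoing edges from {n25,n26}; recursion stops.
SUM(k) = 0 + 1 + 2 + 2 = 5.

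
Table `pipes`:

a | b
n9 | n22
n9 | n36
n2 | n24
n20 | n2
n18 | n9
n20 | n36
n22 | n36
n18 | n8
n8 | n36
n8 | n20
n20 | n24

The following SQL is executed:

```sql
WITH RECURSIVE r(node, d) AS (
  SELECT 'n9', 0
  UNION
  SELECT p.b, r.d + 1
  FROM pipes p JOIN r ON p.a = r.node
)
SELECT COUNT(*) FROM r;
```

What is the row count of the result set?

Base: (n9, d=0).
Iteration 1: edges from {n9} -> (n22, d=1), (n36, d=1).
Iteration 2: edges from {n22,n36} -> (n36, d=2).
Iteration 3: no outgoing edges from {n36}; recursion stops.
Total rows emitted: 4.

4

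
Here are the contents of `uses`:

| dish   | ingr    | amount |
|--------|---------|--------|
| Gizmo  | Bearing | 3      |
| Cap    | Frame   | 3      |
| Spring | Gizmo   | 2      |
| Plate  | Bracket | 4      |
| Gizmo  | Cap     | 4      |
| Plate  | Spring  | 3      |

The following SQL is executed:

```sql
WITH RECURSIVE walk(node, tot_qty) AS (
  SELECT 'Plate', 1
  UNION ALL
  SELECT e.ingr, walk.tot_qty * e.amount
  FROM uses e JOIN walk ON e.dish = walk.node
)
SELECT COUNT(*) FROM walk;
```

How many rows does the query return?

7

Base: (Plate, tot_qty=1).
Iteration 1: components of {Plate} -> Bracket = 1*4 = 4, Spring = 1*3 = 3.
Iteration 2: components of {Bracket,Spring} -> Gizmo = 3*2 = 6.
Iteration 3: components of {Gizmo} -> Bearing = 6*3 = 18, Cap = 6*4 = 24.
Iteration 4: components of {Bearing,Cap} -> Frame = 24*3 = 72.
Iteration 5: no further components; recursion stops.
Total rows emitted: 7.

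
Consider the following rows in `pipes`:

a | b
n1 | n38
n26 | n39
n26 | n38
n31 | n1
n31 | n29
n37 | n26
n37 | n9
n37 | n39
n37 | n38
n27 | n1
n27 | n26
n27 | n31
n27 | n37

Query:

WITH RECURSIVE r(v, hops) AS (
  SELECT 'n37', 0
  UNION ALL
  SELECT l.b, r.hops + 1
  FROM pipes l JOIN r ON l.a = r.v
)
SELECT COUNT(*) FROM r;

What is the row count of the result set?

Base: (n37, hops=0).
Iteration 1: edges from {n37} -> (n26, hops=1), (n38, hops=1), (n39, hops=1), (n9, hops=1).
Iteration 2: edges from {n26,n38,n39,n9} -> (n38, hops=2), (n39, hops=2).
Iteration 3: no outgoing edges from {n38,n39}; recursion stops.
Total rows emitted: 7.

7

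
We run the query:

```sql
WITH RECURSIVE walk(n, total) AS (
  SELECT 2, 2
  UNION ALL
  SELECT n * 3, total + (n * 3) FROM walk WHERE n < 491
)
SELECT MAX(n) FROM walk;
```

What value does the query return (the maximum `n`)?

Base: n=2, total=2.
Iteration 1: 2 < 491 holds -> n = 2 * 3 = 6, total = 2 + 6 = 8.
Iteration 2: 6 < 491 holds -> n = 6 * 3 = 18, total = 8 + 18 = 26.
Iteration 3: 18 < 491 holds -> n = 18 * 3 = 54, total = 26 + 54 = 80.
Iteration 4: 54 < 491 holds -> n = 54 * 3 = 162, total = 80 + 162 = 242.
Iteration 5: 162 < 491 holds -> n = 162 * 3 = 486, total = 242 + 486 = 728.
Iteration 6: 486 < 491 holds -> n = 486 * 3 = 1458, total = 728 + 1458 = 2186.
Iteration 7: 1458 < 491 fails; recursion stops.
n values: 2, 6, 18, 54, 162, 486, 1458; the maximum is 1458.

1458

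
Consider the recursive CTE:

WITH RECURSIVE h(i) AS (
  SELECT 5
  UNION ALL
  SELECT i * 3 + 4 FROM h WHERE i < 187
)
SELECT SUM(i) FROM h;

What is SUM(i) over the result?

272

Base: i=5.
Iteration 1: 5 < 187 holds -> i = 5 * 3 + 4 = 19.
Iteration 2: 19 < 187 holds -> i = 19 * 3 + 4 = 61.
Iteration 3: 61 < 187 holds -> i = 61 * 3 + 4 = 187.
Iteration 4: 187 < 187 fails; recursion stops.
SUM(i) = 5 + 19 + 61 + 187 = 272.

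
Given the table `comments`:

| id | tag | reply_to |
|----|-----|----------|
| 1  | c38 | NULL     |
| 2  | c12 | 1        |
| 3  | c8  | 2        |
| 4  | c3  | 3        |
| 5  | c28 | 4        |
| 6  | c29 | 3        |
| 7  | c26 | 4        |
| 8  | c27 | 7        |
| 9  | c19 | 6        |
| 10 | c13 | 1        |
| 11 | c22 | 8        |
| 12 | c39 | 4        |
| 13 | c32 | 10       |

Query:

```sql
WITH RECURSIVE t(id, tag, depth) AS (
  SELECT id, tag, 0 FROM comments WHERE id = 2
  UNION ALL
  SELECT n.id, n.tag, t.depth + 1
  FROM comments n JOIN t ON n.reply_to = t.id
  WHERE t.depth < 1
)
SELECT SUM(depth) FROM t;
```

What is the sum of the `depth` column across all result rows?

Base: id=2 (c12) at depth 0.
Iteration 1: rows with reply_to in {2} -> c8 (id 3, depth 1).
Iteration 2: depth < 1 fails for all current rows; recursion stops.
SUM(depth) = 0 + 1 = 1.

1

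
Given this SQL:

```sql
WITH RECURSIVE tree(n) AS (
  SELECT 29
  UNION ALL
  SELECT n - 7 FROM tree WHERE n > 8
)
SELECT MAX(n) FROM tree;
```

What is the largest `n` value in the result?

29

Base: n=29.
Iteration 1: 29 > 8 holds -> n = 29 - 7 = 22.
Iteration 2: 22 > 8 holds -> n = 22 - 7 = 15.
Iteration 3: 15 > 8 holds -> n = 15 - 7 = 8.
Iteration 4: 8 > 8 fails; recursion stops.
n values: 29, 22, 15, 8; the maximum is 29.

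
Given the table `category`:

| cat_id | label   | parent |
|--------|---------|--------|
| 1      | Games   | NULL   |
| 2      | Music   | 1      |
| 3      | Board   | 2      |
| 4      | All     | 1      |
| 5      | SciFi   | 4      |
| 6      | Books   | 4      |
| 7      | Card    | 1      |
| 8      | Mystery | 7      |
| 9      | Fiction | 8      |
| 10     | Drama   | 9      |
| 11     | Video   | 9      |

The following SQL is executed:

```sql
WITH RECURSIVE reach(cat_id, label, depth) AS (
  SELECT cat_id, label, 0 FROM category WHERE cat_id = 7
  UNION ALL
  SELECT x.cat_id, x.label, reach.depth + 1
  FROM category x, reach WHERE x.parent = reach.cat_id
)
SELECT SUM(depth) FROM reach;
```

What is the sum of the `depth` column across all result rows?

Base: cat_id=7 (Card) at depth 0.
Iteration 1: rows with parent in {7} -> Mystery (id 8, depth 1).
Iteration 2: rows with parent in {8} -> Fiction (id 9, depth 2).
Iteration 3: rows with parent in {9} -> Drama (id 10, depth 3), Video (id 11, depth 3).
Iteration 4: no rows with parent in {10,11}; recursion stops.
SUM(depth) = 0 + 1 + 2 + 3 + 3 = 9.

9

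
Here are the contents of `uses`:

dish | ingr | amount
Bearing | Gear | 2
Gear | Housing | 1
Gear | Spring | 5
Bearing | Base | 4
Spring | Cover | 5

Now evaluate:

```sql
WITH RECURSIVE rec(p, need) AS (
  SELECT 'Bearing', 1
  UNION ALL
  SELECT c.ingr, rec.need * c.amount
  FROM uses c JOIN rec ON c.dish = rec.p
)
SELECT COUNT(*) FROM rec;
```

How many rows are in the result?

Base: (Bearing, need=1).
Iteration 1: components of {Bearing} -> Base = 1*4 = 4, Gear = 1*2 = 2.
Iteration 2: components of {Base,Gear} -> Housing = 2*1 = 2, Spring = 2*5 = 10.
Iteration 3: components of {Housing,Spring} -> Cover = 10*5 = 50.
Iteration 4: no further components; recursion stops.
Total rows emitted: 6.

6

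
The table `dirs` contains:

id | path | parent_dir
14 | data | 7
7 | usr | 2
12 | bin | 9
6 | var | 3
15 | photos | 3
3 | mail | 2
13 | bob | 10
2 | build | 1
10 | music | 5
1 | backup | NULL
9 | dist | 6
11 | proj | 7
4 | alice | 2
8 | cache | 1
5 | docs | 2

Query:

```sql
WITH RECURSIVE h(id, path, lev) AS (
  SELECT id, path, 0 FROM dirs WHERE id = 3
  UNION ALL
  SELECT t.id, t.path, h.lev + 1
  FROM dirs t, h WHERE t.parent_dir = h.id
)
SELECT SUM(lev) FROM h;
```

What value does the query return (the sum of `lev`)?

7

Base: id=3 (mail) at lev 0.
Iteration 1: rows with parent_dir in {3} -> var (id 6, lev 1), photos (id 15, lev 1).
Iteration 2: rows with parent_dir in {6,15} -> dist (id 9, lev 2).
Iteration 3: rows with parent_dir in {9} -> bin (id 12, lev 3).
Iteration 4: no rows with parent_dir in {12}; recursion stops.
SUM(lev) = 0 + 1 + 1 + 2 + 3 = 7.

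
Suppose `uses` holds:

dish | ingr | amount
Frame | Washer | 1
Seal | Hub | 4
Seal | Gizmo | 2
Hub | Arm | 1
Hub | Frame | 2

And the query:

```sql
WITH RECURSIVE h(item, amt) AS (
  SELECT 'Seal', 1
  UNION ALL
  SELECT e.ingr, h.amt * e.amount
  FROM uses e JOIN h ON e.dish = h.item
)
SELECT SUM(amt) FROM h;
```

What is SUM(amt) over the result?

27

Base: (Seal, amt=1).
Iteration 1: components of {Seal} -> Gizmo = 1*2 = 2, Hub = 1*4 = 4.
Iteration 2: components of {Gizmo,Hub} -> Arm = 4*1 = 4, Frame = 4*2 = 8.
Iteration 3: components of {Arm,Frame} -> Washer = 8*1 = 8.
Iteration 4: no further components; recursion stops.
SUM(amt) = 1 + 4 + 2 + 8 + 4 + 8 = 27.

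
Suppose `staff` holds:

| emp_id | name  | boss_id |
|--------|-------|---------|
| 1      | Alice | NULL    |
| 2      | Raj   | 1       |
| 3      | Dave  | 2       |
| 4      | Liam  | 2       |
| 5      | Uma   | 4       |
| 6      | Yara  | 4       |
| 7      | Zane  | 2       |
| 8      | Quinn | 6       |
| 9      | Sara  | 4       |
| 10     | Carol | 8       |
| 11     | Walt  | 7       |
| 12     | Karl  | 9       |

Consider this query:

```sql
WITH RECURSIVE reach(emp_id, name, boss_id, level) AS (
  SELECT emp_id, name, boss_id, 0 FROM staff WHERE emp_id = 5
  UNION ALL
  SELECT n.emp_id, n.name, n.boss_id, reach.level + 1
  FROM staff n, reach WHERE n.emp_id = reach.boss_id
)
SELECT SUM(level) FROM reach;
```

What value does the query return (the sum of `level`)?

6

Base: emp_id=5 (Uma), boss_id=4, level 0.
Iteration 1: join on emp_id=4 -> Liam (id 4, boss_id=2, level 1).
Iteration 2: join on emp_id=2 -> Raj (id 2, boss_id=1, level 2).
Iteration 3: join on emp_id=1 -> Alice (id 1, boss_id=NULL, level 3).
Iteration 4: boss_id is NULL; no match; recursion stops.
SUM(level) = 0 + 1 + 2 + 3 = 6.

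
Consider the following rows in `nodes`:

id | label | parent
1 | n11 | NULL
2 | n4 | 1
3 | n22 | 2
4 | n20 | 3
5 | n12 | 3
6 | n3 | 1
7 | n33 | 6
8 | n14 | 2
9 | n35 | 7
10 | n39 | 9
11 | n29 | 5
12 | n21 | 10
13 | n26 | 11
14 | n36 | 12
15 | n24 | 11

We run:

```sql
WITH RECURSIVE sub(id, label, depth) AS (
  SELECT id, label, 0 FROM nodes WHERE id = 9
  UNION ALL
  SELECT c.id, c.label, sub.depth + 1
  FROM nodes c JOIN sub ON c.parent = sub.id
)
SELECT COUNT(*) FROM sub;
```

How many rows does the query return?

Base: id=9 (n35) at depth 0.
Iteration 1: rows with parent in {9} -> n39 (id 10, depth 1).
Iteration 2: rows with parent in {10} -> n21 (id 12, depth 2).
Iteration 3: rows with parent in {12} -> n36 (id 14, depth 3).
Iteration 4: no rows with parent in {14}; recursion stops.
Total rows emitted: 4.

4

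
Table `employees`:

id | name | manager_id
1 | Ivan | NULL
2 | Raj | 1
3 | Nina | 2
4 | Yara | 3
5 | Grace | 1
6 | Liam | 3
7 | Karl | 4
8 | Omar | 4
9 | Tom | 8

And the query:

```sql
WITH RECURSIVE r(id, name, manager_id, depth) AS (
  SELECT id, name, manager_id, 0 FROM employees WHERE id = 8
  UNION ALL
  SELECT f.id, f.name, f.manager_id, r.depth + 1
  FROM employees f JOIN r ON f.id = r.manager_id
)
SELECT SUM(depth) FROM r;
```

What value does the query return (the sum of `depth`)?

10

Base: id=8 (Omar), manager_id=4, depth 0.
Iteration 1: join on id=4 -> Yara (id 4, manager_id=3, depth 1).
Iteration 2: join on id=3 -> Nina (id 3, manager_id=2, depth 2).
Iteration 3: join on id=2 -> Raj (id 2, manager_id=1, depth 3).
Iteration 4: join on id=1 -> Ivan (id 1, manager_id=NULL, depth 4).
Iteration 5: manager_id is NULL; no match; recursion stops.
SUM(depth) = 0 + 1 + 2 + 3 + 4 = 10.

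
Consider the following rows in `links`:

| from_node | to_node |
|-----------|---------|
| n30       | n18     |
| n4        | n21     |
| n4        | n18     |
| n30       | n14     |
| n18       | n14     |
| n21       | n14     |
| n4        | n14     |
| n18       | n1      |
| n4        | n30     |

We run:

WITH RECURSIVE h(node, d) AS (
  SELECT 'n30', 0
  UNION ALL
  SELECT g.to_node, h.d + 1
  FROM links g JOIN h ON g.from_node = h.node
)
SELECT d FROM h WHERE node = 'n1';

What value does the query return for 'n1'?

2

Base: (n30, d=0).
Iteration 1: edges from {n30} -> (n14, d=1), (n18, d=1).
Iteration 2: edges from {n14,n18} -> (n1, d=2), (n14, d=2).
Iteration 3: no outgoing edges from {n1,n14}; recursion stops.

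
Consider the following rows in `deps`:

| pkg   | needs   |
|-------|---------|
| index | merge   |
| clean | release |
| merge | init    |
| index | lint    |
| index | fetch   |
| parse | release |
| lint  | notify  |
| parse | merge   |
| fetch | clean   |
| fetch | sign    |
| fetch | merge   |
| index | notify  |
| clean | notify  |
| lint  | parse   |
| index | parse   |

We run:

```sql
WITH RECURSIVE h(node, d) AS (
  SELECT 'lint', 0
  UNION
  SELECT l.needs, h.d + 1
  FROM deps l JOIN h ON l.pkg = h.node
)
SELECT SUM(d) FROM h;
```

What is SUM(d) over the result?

9

Base: (lint, d=0).
Iteration 1: edges from {lint} -> (notify, d=1), (parse, d=1).
Iteration 2: edges from {notify,parse} -> (merge, d=2), (release, d=2).
Iteration 3: edges from {merge,release} -> (init, d=3).
Iteration 4: no outgoing edges from {init}; recursion stops.
SUM(d) = 0 + 1 + 1 + 2 + 2 + 3 = 9.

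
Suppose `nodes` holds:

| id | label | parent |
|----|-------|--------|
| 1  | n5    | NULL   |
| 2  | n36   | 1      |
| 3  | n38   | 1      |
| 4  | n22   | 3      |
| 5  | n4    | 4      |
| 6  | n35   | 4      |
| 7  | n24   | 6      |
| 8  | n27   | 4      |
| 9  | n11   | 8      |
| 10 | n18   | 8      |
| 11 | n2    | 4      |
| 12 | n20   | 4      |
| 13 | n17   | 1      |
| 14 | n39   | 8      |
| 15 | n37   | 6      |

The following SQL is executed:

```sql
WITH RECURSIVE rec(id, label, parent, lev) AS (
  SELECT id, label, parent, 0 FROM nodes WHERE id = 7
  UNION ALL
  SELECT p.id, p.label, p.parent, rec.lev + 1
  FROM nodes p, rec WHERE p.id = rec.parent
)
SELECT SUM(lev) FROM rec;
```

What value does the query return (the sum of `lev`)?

10

Base: id=7 (n24), parent=6, lev 0.
Iteration 1: join on id=6 -> n35 (id 6, parent=4, lev 1).
Iteration 2: join on id=4 -> n22 (id 4, parent=3, lev 2).
Iteration 3: join on id=3 -> n38 (id 3, parent=1, lev 3).
Iteration 4: join on id=1 -> n5 (id 1, parent=NULL, lev 4).
Iteration 5: parent is NULL; no match; recursion stops.
SUM(lev) = 0 + 1 + 2 + 3 + 4 = 10.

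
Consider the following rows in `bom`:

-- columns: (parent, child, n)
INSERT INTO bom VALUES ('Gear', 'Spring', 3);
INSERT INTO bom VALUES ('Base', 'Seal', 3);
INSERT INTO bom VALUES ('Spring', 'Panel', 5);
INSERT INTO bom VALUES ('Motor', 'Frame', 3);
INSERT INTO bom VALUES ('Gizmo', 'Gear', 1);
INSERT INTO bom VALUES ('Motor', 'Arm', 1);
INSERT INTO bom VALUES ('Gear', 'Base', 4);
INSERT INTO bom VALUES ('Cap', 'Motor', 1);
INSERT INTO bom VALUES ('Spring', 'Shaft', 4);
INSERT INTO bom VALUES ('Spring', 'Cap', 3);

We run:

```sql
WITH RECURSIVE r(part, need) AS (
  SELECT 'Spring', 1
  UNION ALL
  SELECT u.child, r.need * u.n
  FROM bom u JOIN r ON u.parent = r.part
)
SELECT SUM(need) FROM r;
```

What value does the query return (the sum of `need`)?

Base: (Spring, need=1).
Iteration 1: components of {Spring} -> Cap = 1*3 = 3, Panel = 1*5 = 5, Shaft = 1*4 = 4.
Iteration 2: components of {Cap,Panel,Shaft} -> Motor = 3*1 = 3.
Iteration 3: components of {Motor} -> Arm = 3*1 = 3, Frame = 3*3 = 9.
Iteration 4: no further components; recursion stops.
SUM(need) = 1 + 5 + 3 + 4 + 3 + 9 + 3 = 28.

28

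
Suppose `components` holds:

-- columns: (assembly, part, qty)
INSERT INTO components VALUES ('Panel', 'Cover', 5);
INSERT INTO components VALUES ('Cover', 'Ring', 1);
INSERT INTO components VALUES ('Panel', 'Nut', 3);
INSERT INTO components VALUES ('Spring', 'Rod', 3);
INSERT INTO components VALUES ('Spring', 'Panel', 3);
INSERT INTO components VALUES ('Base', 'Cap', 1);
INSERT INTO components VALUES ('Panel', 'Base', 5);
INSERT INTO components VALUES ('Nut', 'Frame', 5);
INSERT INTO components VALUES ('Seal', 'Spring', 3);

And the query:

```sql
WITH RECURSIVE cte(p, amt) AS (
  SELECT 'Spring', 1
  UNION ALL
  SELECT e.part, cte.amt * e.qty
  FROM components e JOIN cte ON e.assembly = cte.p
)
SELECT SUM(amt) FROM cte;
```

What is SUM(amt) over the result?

Base: (Spring, amt=1).
Iteration 1: components of {Spring} -> Panel = 1*3 = 3, Rod = 1*3 = 3.
Iteration 2: components of {Panel,Rod} -> Base = 3*5 = 15, Cover = 3*5 = 15, Nut = 3*3 = 9.
Iteration 3: components of {Base,Cover,Nut} -> Cap = 15*1 = 15, Frame = 9*5 = 45, Ring = 15*1 = 15.
Iteration 4: no further components; recursion stops.
SUM(amt) = 1 + 3 + 3 + 15 + 9 + 15 + 15 + 45 + 15 = 121.

121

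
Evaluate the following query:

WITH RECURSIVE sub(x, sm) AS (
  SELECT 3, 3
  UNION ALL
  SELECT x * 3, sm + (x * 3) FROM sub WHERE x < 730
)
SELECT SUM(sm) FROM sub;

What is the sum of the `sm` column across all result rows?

Base: x=3, sm=3.
Iteration 1: 3 < 730 holds -> x = 3 * 3 = 9, sm = 3 + 9 = 12.
Iteration 2: 9 < 730 holds -> x = 9 * 3 = 27, sm = 12 + 27 = 39.
Iteration 3: 27 < 730 holds -> x = 27 * 3 = 81, sm = 39 + 81 = 120.
Iteration 4: 81 < 730 holds -> x = 81 * 3 = 243, sm = 120 + 243 = 363.
Iteration 5: 243 < 730 holds -> x = 243 * 3 = 729, sm = 363 + 729 = 1092.
Iteration 6: 729 < 730 holds -> x = 729 * 3 = 2187, sm = 1092 + 2187 = 3279.
Iteration 7: 2187 < 730 fails; recursion stops.
SUM(sm) = 3 + 12 + 39 + 120 + 363 + 1092 + 3279 = 4908.

4908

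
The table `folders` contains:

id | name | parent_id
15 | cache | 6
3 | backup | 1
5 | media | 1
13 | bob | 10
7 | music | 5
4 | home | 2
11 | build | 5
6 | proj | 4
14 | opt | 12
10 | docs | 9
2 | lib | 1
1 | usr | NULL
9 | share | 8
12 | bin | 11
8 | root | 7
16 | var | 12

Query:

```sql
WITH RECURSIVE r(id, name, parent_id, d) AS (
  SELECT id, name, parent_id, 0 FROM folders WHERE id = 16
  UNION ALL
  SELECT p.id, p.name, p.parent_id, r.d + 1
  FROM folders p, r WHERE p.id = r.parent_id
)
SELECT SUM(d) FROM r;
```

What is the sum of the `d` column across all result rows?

Base: id=16 (var), parent_id=12, d 0.
Iteration 1: join on id=12 -> bin (id 12, parent_id=11, d 1).
Iteration 2: join on id=11 -> build (id 11, parent_id=5, d 2).
Iteration 3: join on id=5 -> media (id 5, parent_id=1, d 3).
Iteration 4: join on id=1 -> usr (id 1, parent_id=NULL, d 4).
Iteration 5: parent_id is NULL; no match; recursion stops.
SUM(d) = 0 + 1 + 2 + 3 + 4 = 10.

10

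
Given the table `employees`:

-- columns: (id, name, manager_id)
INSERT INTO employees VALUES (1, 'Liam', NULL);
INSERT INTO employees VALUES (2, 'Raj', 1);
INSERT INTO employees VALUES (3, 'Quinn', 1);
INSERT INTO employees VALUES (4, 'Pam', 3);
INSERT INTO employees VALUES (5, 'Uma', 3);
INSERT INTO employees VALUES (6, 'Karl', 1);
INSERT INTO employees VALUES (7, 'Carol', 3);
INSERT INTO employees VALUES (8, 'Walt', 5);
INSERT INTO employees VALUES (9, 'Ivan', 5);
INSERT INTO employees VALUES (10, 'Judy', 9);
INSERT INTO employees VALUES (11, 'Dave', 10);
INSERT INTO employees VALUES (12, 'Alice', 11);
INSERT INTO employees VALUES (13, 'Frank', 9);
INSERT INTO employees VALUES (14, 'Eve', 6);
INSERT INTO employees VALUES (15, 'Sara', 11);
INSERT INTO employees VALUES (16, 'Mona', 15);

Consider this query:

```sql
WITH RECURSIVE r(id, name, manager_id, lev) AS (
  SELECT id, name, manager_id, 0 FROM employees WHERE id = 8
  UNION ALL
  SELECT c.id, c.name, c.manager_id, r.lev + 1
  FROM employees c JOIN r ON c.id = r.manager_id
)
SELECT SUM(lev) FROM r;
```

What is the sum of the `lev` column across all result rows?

6

Base: id=8 (Walt), manager_id=5, lev 0.
Iteration 1: join on id=5 -> Uma (id 5, manager_id=3, lev 1).
Iteration 2: join on id=3 -> Quinn (id 3, manager_id=1, lev 2).
Iteration 3: join on id=1 -> Liam (id 1, manager_id=NULL, lev 3).
Iteration 4: manager_id is NULL; no match; recursion stops.
SUM(lev) = 0 + 1 + 2 + 3 = 6.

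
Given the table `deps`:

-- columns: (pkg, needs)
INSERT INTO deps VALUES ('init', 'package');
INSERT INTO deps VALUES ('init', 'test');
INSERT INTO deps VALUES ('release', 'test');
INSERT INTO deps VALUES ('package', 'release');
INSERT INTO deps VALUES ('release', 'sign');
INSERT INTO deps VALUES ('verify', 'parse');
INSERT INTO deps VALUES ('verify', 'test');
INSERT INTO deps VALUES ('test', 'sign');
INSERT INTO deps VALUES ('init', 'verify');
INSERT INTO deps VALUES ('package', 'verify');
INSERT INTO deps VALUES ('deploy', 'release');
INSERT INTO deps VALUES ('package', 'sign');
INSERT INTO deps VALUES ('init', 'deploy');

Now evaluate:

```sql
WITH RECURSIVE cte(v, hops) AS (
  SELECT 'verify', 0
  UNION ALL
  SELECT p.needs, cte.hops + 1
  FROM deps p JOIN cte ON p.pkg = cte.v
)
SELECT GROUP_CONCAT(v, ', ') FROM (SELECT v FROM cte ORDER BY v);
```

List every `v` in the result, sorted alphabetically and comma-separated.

Base: (verify, hops=0).
Iteration 1: edges from {verify} -> (parse, hops=1), (test, hops=1).
Iteration 2: edges from {parse,test} -> (sign, hops=2).
Iteration 3: no outgoing edges from {sign}; recursion stops.

parse, sign, test, verify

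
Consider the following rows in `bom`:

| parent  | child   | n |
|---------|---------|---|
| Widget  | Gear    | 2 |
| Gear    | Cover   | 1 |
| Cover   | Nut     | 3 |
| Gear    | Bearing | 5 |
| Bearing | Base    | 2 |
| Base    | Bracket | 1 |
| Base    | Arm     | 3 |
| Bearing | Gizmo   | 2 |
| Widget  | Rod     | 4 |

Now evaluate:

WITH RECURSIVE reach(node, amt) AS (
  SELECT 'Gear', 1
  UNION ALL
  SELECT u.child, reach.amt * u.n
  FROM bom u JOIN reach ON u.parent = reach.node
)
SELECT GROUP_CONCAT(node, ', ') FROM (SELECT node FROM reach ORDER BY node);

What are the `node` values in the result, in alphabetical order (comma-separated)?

Base: (Gear, amt=1).
Iteration 1: components of {Gear} -> Bearing = 1*5 = 5, Cover = 1*1 = 1.
Iteration 2: components of {Bearing,Cover} -> Base = 5*2 = 10, Gizmo = 5*2 = 10, Nut = 1*3 = 3.
Iteration 3: components of {Base,Gizmo,Nut} -> Arm = 10*3 = 30, Bracket = 10*1 = 10.
Iteration 4: no further components; recursion stops.

Arm, Base, Bearing, Bracket, Cover, Gear, Gizmo, Nut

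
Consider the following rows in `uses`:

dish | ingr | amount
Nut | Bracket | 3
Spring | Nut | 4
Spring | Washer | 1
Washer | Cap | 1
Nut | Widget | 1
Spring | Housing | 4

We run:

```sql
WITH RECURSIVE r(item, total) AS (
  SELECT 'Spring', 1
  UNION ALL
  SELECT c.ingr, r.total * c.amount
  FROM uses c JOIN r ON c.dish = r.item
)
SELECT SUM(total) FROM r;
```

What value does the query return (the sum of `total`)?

Base: (Spring, total=1).
Iteration 1: components of {Spring} -> Housing = 1*4 = 4, Nut = 1*4 = 4, Washer = 1*1 = 1.
Iteration 2: components of {Housing,Nut,Washer} -> Bracket = 4*3 = 12, Cap = 1*1 = 1, Widget = 4*1 = 4.
Iteration 3: no further components; recursion stops.
SUM(total) = 1 + 1 + 4 + 4 + 1 + 12 + 4 = 27.

27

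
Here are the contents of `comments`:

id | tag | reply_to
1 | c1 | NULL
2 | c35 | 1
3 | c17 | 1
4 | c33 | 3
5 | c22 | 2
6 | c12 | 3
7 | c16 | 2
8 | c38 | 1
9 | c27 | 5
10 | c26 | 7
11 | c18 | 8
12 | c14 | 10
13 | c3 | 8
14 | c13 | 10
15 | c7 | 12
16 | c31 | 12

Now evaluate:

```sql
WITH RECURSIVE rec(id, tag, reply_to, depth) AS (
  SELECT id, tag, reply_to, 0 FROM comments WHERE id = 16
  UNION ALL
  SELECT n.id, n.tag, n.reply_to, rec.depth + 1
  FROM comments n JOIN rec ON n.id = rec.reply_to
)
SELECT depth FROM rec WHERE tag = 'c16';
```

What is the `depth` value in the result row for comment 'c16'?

Base: id=16 (c31), reply_to=12, depth 0.
Iteration 1: join on id=12 -> c14 (id 12, reply_to=10, depth 1).
Iteration 2: join on id=10 -> c26 (id 10, reply_to=7, depth 2).
Iteration 3: join on id=7 -> c16 (id 7, reply_to=2, depth 3).
Iteration 4: join on id=2 -> c35 (id 2, reply_to=1, depth 4).
Iteration 5: join on id=1 -> c1 (id 1, reply_to=NULL, depth 5).
Iteration 6: reply_to is NULL; no match; recursion stops.

3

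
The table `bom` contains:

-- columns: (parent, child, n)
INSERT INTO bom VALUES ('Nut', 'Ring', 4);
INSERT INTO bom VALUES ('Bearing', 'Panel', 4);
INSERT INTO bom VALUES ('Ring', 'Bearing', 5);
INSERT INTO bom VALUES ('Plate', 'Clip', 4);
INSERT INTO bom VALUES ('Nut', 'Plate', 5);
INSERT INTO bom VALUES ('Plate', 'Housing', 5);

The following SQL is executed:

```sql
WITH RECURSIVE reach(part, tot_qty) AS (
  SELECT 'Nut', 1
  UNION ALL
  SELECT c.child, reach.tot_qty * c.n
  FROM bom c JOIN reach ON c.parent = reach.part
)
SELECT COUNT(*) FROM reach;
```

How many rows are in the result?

7

Base: (Nut, tot_qty=1).
Iteration 1: components of {Nut} -> Plate = 1*5 = 5, Ring = 1*4 = 4.
Iteration 2: components of {Plate,Ring} -> Bearing = 4*5 = 20, Clip = 5*4 = 20, Housing = 5*5 = 25.
Iteration 3: components of {Bearing,Clip,Housing} -> Panel = 20*4 = 80.
Iteration 4: no further components; recursion stops.
Total rows emitted: 7.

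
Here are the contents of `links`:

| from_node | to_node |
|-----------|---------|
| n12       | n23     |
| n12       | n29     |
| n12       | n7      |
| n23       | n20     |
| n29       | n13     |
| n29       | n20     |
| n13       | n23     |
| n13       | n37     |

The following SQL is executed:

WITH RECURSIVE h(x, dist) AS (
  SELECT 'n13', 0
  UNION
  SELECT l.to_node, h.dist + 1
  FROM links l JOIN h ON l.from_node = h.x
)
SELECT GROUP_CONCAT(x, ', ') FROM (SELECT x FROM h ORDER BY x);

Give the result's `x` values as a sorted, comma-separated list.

Base: (n13, dist=0).
Iteration 1: edges from {n13} -> (n23, dist=1), (n37, dist=1).
Iteration 2: edges from {n23,n37} -> (n20, dist=2).
Iteration 3: no outgoing edges from {n20}; recursion stops.

n13, n20, n23, n37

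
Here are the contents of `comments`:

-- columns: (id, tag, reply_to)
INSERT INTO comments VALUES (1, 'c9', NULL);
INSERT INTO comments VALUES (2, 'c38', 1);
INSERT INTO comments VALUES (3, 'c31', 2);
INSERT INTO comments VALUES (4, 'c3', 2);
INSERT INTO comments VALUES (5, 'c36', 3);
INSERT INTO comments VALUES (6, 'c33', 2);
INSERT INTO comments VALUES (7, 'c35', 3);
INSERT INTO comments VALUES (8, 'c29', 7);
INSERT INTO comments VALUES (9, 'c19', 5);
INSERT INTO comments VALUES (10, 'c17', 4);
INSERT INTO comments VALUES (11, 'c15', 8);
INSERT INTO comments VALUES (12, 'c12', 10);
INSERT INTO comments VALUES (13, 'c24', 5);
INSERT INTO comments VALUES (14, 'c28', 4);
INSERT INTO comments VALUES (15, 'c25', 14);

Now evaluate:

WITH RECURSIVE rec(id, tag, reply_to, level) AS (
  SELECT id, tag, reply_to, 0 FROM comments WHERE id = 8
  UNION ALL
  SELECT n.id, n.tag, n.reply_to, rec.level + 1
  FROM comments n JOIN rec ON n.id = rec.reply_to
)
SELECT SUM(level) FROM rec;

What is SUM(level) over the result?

10

Base: id=8 (c29), reply_to=7, level 0.
Iteration 1: join on id=7 -> c35 (id 7, reply_to=3, level 1).
Iteration 2: join on id=3 -> c31 (id 3, reply_to=2, level 2).
Iteration 3: join on id=2 -> c38 (id 2, reply_to=1, level 3).
Iteration 4: join on id=1 -> c9 (id 1, reply_to=NULL, level 4).
Iteration 5: reply_to is NULL; no match; recursion stops.
SUM(level) = 0 + 1 + 2 + 3 + 4 = 10.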